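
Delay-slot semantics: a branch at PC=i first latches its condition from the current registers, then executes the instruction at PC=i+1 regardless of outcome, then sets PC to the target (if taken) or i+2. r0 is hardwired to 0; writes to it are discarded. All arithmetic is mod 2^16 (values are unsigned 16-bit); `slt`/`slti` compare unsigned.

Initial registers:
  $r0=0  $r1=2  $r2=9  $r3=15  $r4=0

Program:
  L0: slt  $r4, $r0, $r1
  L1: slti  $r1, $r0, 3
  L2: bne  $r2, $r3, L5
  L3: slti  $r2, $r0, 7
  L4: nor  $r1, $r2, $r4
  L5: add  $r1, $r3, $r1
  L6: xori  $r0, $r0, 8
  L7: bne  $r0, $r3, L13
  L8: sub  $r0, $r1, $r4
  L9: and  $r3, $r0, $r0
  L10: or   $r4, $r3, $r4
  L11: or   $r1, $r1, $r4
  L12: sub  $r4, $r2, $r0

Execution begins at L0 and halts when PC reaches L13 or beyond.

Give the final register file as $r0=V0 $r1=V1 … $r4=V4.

PC=0  slt  $r4, $r0, $r1     | $r0=0 $r1=2 $r2=9 $r3=15 $r4=1
PC=1  slti  $r1, $r0, 3      | $r0=0 $r1=1 $r2=9 $r3=15 $r4=1
PC=2  bne  $r2, $r3, L5      | $r0=0 $r1=1 $r2=9 $r3=15 $r4=1  [TAKEN]
PC=3  slti  $r2, $r0, 7      | $r0=0 $r1=1 $r2=1 $r3=15 $r4=1
PC=5  add  $r1, $r3, $r1     | $r0=0 $r1=16 $r2=1 $r3=15 $r4=1
PC=6  xori  $r0, $r0, 8      | $r0=0 $r1=16 $r2=1 $r3=15 $r4=1
PC=7  bne  $r0, $r3, L13     | $r0=0 $r1=16 $r2=1 $r3=15 $r4=1  [TAKEN]
PC=8  sub  $r0, $r1, $r4     | $r0=0 $r1=16 $r2=1 $r3=15 $r4=1

$r0=0 $r1=16 $r2=1 $r3=15 $r4=1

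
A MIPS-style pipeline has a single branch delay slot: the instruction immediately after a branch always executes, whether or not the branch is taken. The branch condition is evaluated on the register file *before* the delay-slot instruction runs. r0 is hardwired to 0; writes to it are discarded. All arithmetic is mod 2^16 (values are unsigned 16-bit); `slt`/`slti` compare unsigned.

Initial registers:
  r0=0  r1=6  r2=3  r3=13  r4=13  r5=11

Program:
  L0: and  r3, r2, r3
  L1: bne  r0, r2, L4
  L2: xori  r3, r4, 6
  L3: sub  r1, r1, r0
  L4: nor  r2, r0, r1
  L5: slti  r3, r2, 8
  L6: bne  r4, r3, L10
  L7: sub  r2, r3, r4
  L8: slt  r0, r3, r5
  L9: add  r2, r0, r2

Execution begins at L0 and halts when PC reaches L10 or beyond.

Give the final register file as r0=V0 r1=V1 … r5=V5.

#0 and  r3, r2, r3 ; 0/6/3/1/13/11
#1 bne  r0, r2, L4 ; 0/6/3/1/13/11 ; →target
#2 xori  r3, r4, 6 ; 0/6/3/11/13/11
#4 nor  r2, r0, r1 ; 0/6/65529/11/13/11
#5 slti  r3, r2, 8 ; 0/6/65529/0/13/11
#6 bne  r4, r3, L10 ; 0/6/65529/0/13/11 ; →target
#7 sub  r2, r3, r4 ; 0/6/65523/0/13/11

r0=0 r1=6 r2=65523 r3=0 r4=13 r5=11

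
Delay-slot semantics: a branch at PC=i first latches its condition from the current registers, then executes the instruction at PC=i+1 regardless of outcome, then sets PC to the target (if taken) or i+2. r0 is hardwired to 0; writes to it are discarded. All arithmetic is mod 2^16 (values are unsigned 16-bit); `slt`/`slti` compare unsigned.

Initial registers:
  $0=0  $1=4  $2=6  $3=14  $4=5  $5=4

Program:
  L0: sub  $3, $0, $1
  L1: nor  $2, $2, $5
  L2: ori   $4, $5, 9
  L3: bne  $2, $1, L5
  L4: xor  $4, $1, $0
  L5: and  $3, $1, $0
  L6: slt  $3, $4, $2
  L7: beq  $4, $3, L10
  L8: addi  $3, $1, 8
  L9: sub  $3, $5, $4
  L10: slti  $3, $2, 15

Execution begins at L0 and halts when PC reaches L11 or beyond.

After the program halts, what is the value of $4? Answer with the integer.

4

#0 sub  $3, $0, $1 ; 0/4/6/65532/5/4
#1 nor  $2, $2, $5 ; 0/4/65529/65532/5/4
#2 ori   $4, $5, 9 ; 0/4/65529/65532/13/4
#3 bne  $2, $1, L5 ; 0/4/65529/65532/13/4 ; →target
#4 xor  $4, $1, $0 ; 0/4/65529/65532/4/4
#5 and  $3, $1, $0 ; 0/4/65529/0/4/4
#6 slt  $3, $4, $2 ; 0/4/65529/1/4/4
#7 beq  $4, $3, L10 ; 0/4/65529/1/4/4 ; →fallthru
#8 addi  $3, $1, 8 ; 0/4/65529/12/4/4
#9 sub  $3, $5, $4 ; 0/4/65529/0/4/4
#10 slti  $3, $2, 15 ; 0/4/65529/0/4/4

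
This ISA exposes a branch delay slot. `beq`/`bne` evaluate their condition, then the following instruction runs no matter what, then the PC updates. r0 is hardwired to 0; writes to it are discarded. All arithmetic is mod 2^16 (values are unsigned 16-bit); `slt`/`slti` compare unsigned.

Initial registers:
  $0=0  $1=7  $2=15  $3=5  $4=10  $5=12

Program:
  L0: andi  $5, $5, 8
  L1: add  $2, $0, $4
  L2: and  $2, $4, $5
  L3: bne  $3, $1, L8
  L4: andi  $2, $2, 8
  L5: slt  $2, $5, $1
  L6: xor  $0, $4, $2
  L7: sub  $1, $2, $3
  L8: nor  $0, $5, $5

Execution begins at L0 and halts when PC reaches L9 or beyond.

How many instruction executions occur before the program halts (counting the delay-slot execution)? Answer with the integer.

#0 andi  $5, $5, 8 ; 0/7/15/5/10/8
#1 add  $2, $0, $4 ; 0/7/10/5/10/8
#2 and  $2, $4, $5 ; 0/7/8/5/10/8
#3 bne  $3, $1, L8 ; 0/7/8/5/10/8 ; →target
#4 andi  $2, $2, 8 ; 0/7/8/5/10/8
#8 nor  $0, $5, $5 ; 0/7/8/5/10/8

6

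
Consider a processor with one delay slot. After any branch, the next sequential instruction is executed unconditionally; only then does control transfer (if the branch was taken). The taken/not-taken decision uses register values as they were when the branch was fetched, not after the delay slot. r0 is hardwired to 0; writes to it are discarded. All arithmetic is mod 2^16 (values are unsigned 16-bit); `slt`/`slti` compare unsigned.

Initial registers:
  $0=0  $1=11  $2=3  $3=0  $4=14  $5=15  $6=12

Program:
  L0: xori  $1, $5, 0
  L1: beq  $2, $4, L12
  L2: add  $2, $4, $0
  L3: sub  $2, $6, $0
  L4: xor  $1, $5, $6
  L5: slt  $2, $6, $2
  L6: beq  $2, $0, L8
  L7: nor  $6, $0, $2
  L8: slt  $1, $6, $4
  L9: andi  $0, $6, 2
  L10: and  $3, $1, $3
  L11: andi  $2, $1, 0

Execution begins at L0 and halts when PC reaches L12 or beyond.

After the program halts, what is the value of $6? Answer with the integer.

65535

#0 xori  $1, $5, 0 ; 0/15/3/0/14/15/12
#1 beq  $2, $4, L12 ; 0/15/3/0/14/15/12 ; →fallthru
#2 add  $2, $4, $0 ; 0/15/14/0/14/15/12
#3 sub  $2, $6, $0 ; 0/15/12/0/14/15/12
#4 xor  $1, $5, $6 ; 0/3/12/0/14/15/12
#5 slt  $2, $6, $2 ; 0/3/0/0/14/15/12
#6 beq  $2, $0, L8 ; 0/3/0/0/14/15/12 ; →target
#7 nor  $6, $0, $2 ; 0/3/0/0/14/15/65535
#8 slt  $1, $6, $4 ; 0/0/0/0/14/15/65535
#9 andi  $0, $6, 2 ; 0/0/0/0/14/15/65535
#10 and  $3, $1, $3 ; 0/0/0/0/14/15/65535
#11 andi  $2, $1, 0 ; 0/0/0/0/14/15/65535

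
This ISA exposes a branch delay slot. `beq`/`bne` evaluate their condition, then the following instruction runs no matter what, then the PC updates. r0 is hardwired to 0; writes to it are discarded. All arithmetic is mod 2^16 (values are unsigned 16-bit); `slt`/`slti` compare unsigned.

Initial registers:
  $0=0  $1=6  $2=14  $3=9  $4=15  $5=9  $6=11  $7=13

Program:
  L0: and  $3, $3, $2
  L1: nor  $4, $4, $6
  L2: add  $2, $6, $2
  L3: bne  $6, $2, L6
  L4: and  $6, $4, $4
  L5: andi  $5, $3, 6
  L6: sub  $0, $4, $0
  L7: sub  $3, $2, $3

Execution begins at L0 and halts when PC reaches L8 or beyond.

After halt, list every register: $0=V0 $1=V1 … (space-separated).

$0=0 $1=6 $2=25 $3=17 $4=65520 $5=9 $6=65520 $7=13

  step pc=0: and  $3, $3, $2  regs=(0,6,14,8,15,9,11,13)
  step pc=1: nor  $4, $4, $6  regs=(0,6,14,8,65520,9,11,13)
  step pc=2: add  $2, $6, $2  regs=(0,6,25,8,65520,9,11,13)
  step pc=3: bne  $6, $2, L6  cond=T  regs=(0,6,25,8,65520,9,11,13)
  step pc=4: and  $6, $4, $4  regs=(0,6,25,8,65520,9,65520,13)
  step pc=6: sub  $0, $4, $0  regs=(0,6,25,8,65520,9,65520,13)
  step pc=7: sub  $3, $2, $3  regs=(0,6,25,17,65520,9,65520,13)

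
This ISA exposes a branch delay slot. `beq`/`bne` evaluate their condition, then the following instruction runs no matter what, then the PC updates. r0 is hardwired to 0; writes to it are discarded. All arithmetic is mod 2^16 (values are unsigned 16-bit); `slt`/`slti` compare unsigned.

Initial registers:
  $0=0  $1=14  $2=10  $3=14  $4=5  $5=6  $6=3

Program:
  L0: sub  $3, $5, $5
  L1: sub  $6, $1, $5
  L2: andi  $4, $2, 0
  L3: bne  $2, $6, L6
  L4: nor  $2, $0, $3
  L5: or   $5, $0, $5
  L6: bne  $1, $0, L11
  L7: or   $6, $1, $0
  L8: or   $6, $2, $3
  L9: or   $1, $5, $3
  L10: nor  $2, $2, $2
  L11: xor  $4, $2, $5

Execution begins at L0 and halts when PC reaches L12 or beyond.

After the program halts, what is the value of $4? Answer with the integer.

65529

#0 sub  $3, $5, $5 ; 0/14/10/0/5/6/3
#1 sub  $6, $1, $5 ; 0/14/10/0/5/6/8
#2 andi  $4, $2, 0 ; 0/14/10/0/0/6/8
#3 bne  $2, $6, L6 ; 0/14/10/0/0/6/8 ; →target
#4 nor  $2, $0, $3 ; 0/14/65535/0/0/6/8
#6 bne  $1, $0, L11 ; 0/14/65535/0/0/6/8 ; →target
#7 or   $6, $1, $0 ; 0/14/65535/0/0/6/14
#11 xor  $4, $2, $5 ; 0/14/65535/0/65529/6/14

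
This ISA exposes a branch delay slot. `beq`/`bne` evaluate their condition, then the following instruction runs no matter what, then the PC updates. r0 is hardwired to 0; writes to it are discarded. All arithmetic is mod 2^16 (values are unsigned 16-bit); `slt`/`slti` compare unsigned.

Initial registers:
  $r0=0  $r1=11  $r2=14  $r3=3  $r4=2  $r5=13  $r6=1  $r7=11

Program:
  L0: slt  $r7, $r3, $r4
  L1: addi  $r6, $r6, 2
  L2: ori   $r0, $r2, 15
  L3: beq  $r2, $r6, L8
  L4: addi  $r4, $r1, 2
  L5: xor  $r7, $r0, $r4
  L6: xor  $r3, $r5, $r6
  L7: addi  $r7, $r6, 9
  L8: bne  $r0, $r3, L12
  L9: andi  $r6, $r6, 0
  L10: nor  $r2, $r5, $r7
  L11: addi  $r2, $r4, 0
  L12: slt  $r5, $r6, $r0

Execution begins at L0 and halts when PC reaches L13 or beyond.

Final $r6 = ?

0

  step pc=0: slt  $r7, $r3, $r4  regs=(0,11,14,3,2,13,1,0)
  step pc=1: addi  $r6, $r6, 2  regs=(0,11,14,3,2,13,3,0)
  step pc=2: ori   $r0, $r2, 15  regs=(0,11,14,3,2,13,3,0)
  step pc=3: beq  $r2, $r6, L8  cond=F  regs=(0,11,14,3,2,13,3,0)
  step pc=4: addi  $r4, $r1, 2  regs=(0,11,14,3,13,13,3,0)
  step pc=5: xor  $r7, $r0, $r4  regs=(0,11,14,3,13,13,3,13)
  step pc=6: xor  $r3, $r5, $r6  regs=(0,11,14,14,13,13,3,13)
  step pc=7: addi  $r7, $r6, 9  regs=(0,11,14,14,13,13,3,12)
  step pc=8: bne  $r0, $r3, L12  cond=T  regs=(0,11,14,14,13,13,3,12)
  step pc=9: andi  $r6, $r6, 0  regs=(0,11,14,14,13,13,0,12)
  step pc=12: slt  $r5, $r6, $r0  regs=(0,11,14,14,13,0,0,12)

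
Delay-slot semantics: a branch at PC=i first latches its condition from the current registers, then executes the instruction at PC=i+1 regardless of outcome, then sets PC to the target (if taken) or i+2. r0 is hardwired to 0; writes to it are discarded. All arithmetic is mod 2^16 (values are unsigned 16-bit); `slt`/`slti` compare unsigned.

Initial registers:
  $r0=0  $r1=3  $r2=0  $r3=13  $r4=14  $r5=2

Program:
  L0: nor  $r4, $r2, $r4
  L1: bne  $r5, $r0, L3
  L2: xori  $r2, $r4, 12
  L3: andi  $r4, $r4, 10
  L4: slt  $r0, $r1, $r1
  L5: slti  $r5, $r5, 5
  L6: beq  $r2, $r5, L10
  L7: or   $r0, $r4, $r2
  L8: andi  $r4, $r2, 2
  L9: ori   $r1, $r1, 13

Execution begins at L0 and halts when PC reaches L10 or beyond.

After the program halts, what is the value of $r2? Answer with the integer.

65533

  step pc=0: nor  $r4, $r2, $r4  regs=(0,3,0,13,65521,2)
  step pc=1: bne  $r5, $r0, L3  cond=T  regs=(0,3,0,13,65521,2)
  step pc=2: xori  $r2, $r4, 12  regs=(0,3,65533,13,65521,2)
  step pc=3: andi  $r4, $r4, 10  regs=(0,3,65533,13,0,2)
  step pc=4: slt  $r0, $r1, $r1  regs=(0,3,65533,13,0,2)
  step pc=5: slti  $r5, $r5, 5  regs=(0,3,65533,13,0,1)
  step pc=6: beq  $r2, $r5, L10  cond=F  regs=(0,3,65533,13,0,1)
  step pc=7: or   $r0, $r4, $r2  regs=(0,3,65533,13,0,1)
  step pc=8: andi  $r4, $r2, 2  regs=(0,3,65533,13,0,1)
  step pc=9: ori   $r1, $r1, 13  regs=(0,15,65533,13,0,1)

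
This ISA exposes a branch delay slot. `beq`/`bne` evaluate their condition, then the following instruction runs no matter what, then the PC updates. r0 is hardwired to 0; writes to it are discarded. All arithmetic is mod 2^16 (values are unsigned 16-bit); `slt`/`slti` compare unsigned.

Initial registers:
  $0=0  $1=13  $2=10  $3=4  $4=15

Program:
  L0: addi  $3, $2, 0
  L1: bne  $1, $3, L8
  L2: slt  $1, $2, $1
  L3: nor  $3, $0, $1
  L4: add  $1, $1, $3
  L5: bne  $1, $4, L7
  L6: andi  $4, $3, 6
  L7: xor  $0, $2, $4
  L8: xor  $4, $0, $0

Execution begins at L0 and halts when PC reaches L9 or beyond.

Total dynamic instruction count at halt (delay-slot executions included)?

[0] addi  $3, $2, 0  →  {$0:0, $1:13, $2:10, $3:10, $4:15}
[1] bne  $1, $3, L8  →  {$0:0, $1:13, $2:10, $3:10, $4:15}  ⟨branch taken⟩
[2] slt  $1, $2, $1  →  {$0:0, $1:1, $2:10, $3:10, $4:15}
[8] xor  $4, $0, $0  →  {$0:0, $1:1, $2:10, $3:10, $4:0}

4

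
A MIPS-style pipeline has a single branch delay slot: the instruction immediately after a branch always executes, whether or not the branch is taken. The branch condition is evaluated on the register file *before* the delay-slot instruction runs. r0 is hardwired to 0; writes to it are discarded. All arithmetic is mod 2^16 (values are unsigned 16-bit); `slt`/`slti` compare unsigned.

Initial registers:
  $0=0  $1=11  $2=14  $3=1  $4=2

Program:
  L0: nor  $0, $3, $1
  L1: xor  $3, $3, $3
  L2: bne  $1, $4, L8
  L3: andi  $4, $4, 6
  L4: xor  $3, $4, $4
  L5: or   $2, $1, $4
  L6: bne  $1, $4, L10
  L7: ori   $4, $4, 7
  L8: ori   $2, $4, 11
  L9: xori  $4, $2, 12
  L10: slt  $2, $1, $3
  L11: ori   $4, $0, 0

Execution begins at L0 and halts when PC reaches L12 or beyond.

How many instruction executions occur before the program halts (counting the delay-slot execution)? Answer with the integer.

  step pc=0: nor  $0, $3, $1  regs=(0,11,14,1,2)
  step pc=1: xor  $3, $3, $3  regs=(0,11,14,0,2)
  step pc=2: bne  $1, $4, L8  cond=T  regs=(0,11,14,0,2)
  step pc=3: andi  $4, $4, 6  regs=(0,11,14,0,2)
  step pc=8: ori   $2, $4, 11  regs=(0,11,11,0,2)
  step pc=9: xori  $4, $2, 12  regs=(0,11,11,0,7)
  step pc=10: slt  $2, $1, $3  regs=(0,11,0,0,7)
  step pc=11: ori   $4, $0, 0  regs=(0,11,0,0,0)

8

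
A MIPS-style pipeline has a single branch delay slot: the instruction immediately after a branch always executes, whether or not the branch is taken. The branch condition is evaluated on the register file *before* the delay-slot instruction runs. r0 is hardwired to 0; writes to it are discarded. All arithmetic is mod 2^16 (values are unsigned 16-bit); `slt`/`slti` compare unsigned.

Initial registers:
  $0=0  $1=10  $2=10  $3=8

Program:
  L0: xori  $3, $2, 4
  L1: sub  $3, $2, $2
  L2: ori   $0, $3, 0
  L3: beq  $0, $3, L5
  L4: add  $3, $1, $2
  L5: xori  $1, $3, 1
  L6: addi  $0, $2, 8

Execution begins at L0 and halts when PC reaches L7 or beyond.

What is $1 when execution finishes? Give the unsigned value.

#0 xori  $3, $2, 4 ; 0/10/10/14
#1 sub  $3, $2, $2 ; 0/10/10/0
#2 ori   $0, $3, 0 ; 0/10/10/0
#3 beq  $0, $3, L5 ; 0/10/10/0 ; →target
#4 add  $3, $1, $2 ; 0/10/10/20
#5 xori  $1, $3, 1 ; 0/21/10/20
#6 addi  $0, $2, 8 ; 0/21/10/20

21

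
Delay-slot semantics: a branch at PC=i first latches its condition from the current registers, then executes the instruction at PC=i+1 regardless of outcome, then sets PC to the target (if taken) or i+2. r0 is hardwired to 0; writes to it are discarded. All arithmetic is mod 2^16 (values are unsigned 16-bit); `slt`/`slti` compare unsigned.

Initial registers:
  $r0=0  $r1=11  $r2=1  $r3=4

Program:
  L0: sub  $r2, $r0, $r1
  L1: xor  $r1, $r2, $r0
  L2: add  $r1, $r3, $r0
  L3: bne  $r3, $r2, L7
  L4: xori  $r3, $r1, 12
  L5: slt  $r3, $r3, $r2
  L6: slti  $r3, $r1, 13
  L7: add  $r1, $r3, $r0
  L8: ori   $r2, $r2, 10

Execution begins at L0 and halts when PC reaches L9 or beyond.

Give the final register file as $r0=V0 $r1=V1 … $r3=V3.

  step pc=0: sub  $r2, $r0, $r1  regs=(0,11,65525,4)
  step pc=1: xor  $r1, $r2, $r0  regs=(0,65525,65525,4)
  step pc=2: add  $r1, $r3, $r0  regs=(0,4,65525,4)
  step pc=3: bne  $r3, $r2, L7  cond=T  regs=(0,4,65525,4)
  step pc=4: xori  $r3, $r1, 12  regs=(0,4,65525,8)
  step pc=7: add  $r1, $r3, $r0  regs=(0,8,65525,8)
  step pc=8: ori   $r2, $r2, 10  regs=(0,8,65535,8)

$r0=0 $r1=8 $r2=65535 $r3=8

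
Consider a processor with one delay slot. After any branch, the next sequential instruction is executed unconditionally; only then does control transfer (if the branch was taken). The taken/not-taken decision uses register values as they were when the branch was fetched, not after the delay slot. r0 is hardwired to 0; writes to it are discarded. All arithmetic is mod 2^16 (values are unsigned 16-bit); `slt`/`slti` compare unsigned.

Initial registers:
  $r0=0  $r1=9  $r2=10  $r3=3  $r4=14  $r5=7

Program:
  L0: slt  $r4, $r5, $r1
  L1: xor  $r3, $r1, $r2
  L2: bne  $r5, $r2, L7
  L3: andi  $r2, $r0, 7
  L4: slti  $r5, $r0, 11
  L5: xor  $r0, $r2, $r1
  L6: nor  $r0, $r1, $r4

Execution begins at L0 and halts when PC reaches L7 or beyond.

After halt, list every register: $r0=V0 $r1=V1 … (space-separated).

$r0=0 $r1=9 $r2=0 $r3=3 $r4=1 $r5=7

#0 slt  $r4, $r5, $r1 ; 0/9/10/3/1/7
#1 xor  $r3, $r1, $r2 ; 0/9/10/3/1/7
#2 bne  $r5, $r2, L7 ; 0/9/10/3/1/7 ; →target
#3 andi  $r2, $r0, 7 ; 0/9/0/3/1/7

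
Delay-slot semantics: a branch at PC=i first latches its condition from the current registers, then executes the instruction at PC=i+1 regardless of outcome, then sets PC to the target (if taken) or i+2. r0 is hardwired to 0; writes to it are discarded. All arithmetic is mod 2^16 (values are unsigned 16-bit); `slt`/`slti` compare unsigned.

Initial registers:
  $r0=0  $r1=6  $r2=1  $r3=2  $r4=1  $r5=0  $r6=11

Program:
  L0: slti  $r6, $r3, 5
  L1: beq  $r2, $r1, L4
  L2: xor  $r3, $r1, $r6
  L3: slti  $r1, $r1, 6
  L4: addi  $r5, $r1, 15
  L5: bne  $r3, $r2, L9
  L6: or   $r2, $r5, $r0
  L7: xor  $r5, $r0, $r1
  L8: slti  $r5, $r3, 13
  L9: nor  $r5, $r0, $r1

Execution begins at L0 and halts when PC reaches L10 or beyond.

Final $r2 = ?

15

  step pc=0: slti  $r6, $r3, 5  regs=(0,6,1,2,1,0,1)
  step pc=1: beq  $r2, $r1, L4  cond=F  regs=(0,6,1,2,1,0,1)
  step pc=2: xor  $r3, $r1, $r6  regs=(0,6,1,7,1,0,1)
  step pc=3: slti  $r1, $r1, 6  regs=(0,0,1,7,1,0,1)
  step pc=4: addi  $r5, $r1, 15  regs=(0,0,1,7,1,15,1)
  step pc=5: bne  $r3, $r2, L9  cond=T  regs=(0,0,1,7,1,15,1)
  step pc=6: or   $r2, $r5, $r0  regs=(0,0,15,7,1,15,1)
  step pc=9: nor  $r5, $r0, $r1  regs=(0,0,15,7,1,65535,1)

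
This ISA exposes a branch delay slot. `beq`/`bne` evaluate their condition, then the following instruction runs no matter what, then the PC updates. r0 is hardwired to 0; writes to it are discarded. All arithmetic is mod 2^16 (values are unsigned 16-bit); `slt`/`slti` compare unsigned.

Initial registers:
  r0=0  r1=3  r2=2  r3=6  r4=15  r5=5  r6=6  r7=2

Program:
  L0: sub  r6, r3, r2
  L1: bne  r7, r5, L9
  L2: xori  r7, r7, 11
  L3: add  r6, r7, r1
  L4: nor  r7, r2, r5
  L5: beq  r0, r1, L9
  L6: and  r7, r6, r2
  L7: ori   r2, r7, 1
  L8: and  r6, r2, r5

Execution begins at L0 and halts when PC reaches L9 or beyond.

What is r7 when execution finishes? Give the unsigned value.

#0 sub  r6, r3, r2 ; 0/3/2/6/15/5/4/2
#1 bne  r7, r5, L9 ; 0/3/2/6/15/5/4/2 ; →target
#2 xori  r7, r7, 11 ; 0/3/2/6/15/5/4/9

9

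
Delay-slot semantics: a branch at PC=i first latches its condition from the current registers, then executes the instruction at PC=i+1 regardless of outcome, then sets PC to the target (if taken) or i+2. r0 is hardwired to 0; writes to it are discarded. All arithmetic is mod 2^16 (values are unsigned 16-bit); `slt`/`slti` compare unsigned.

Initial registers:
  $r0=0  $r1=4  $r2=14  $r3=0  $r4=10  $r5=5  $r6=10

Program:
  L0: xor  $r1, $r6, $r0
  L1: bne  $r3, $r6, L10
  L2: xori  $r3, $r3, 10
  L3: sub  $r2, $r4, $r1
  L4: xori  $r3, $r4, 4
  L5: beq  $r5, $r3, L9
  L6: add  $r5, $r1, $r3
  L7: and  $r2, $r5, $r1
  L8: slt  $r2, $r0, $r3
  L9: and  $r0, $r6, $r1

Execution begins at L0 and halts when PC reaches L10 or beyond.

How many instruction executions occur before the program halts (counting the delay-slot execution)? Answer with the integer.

3

#0 xor  $r1, $r6, $r0 ; 0/10/14/0/10/5/10
#1 bne  $r3, $r6, L10 ; 0/10/14/0/10/5/10 ; →target
#2 xori  $r3, $r3, 10 ; 0/10/14/10/10/5/10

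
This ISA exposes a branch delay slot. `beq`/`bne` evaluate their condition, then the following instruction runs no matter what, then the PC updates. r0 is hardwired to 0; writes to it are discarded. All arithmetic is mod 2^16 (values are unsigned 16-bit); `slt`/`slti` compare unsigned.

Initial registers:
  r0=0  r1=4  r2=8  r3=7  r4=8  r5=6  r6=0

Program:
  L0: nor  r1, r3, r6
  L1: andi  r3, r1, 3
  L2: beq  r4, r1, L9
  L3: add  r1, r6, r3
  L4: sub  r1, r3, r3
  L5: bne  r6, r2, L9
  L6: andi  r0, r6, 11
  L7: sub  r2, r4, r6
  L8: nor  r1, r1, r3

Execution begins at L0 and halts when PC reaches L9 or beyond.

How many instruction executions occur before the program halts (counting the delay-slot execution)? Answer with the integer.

PC=0  nor  r1, r3, r6        | r0=0 r1=65528 r2=8 r3=7 r4=8 r5=6 r6=0
PC=1  andi  r3, r1, 3        | r0=0 r1=65528 r2=8 r3=0 r4=8 r5=6 r6=0
PC=2  beq  r4, r1, L9        | r0=0 r1=65528 r2=8 r3=0 r4=8 r5=6 r6=0  [not taken]
PC=3  add  r1, r6, r3        | r0=0 r1=0 r2=8 r3=0 r4=8 r5=6 r6=0
PC=4  sub  r1, r3, r3        | r0=0 r1=0 r2=8 r3=0 r4=8 r5=6 r6=0
PC=5  bne  r6, r2, L9        | r0=0 r1=0 r2=8 r3=0 r4=8 r5=6 r6=0  [TAKEN]
PC=6  andi  r0, r6, 11       | r0=0 r1=0 r2=8 r3=0 r4=8 r5=6 r6=0

7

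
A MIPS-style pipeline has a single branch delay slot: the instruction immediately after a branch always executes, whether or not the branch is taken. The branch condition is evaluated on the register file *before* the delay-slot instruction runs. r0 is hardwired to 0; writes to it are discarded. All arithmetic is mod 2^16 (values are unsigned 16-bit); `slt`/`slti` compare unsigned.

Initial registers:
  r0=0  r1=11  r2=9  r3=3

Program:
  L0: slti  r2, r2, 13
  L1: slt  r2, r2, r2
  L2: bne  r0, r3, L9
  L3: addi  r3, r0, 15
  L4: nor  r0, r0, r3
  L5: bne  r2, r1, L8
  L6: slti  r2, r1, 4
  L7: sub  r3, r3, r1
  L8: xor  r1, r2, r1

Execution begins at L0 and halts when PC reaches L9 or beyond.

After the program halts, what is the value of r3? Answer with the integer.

#0 slti  r2, r2, 13 ; 0/11/1/3
#1 slt  r2, r2, r2 ; 0/11/0/3
#2 bne  r0, r3, L9 ; 0/11/0/3 ; →target
#3 addi  r3, r0, 15 ; 0/11/0/15

15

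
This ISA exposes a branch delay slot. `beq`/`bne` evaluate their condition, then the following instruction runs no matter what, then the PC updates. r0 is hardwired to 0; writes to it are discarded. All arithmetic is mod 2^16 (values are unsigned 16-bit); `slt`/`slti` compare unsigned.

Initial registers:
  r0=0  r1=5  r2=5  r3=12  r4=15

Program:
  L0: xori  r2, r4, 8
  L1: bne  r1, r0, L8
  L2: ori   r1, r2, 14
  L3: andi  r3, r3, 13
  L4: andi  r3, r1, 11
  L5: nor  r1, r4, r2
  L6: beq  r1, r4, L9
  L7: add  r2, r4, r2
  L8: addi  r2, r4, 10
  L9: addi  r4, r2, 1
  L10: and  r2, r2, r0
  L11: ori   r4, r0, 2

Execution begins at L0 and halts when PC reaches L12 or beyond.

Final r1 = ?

[0] xori  r2, r4, 8  →  {r0:0, r1:5, r2:7, r3:12, r4:15}
[1] bne  r1, r0, L8  →  {r0:0, r1:5, r2:7, r3:12, r4:15}  ⟨branch taken⟩
[2] ori   r1, r2, 14  →  {r0:0, r1:15, r2:7, r3:12, r4:15}
[8] addi  r2, r4, 10  →  {r0:0, r1:15, r2:25, r3:12, r4:15}
[9] addi  r4, r2, 1  →  {r0:0, r1:15, r2:25, r3:12, r4:26}
[10] and  r2, r2, r0  →  {r0:0, r1:15, r2:0, r3:12, r4:26}
[11] ori   r4, r0, 2  →  {r0:0, r1:15, r2:0, r3:12, r4:2}

15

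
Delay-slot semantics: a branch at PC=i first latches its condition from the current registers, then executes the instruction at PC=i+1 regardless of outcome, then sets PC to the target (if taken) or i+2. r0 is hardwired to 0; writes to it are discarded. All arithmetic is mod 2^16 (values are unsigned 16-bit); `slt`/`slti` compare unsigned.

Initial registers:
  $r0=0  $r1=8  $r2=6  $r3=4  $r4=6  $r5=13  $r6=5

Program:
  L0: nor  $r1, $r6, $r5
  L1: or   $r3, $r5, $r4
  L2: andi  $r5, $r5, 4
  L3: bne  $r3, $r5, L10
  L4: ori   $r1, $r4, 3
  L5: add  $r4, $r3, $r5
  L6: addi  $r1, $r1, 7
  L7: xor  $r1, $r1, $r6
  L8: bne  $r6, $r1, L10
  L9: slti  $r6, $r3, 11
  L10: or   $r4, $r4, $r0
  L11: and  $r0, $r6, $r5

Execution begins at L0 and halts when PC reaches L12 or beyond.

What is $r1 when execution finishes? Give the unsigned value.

7

#0 nor  $r1, $r6, $r5 ; 0/65522/6/4/6/13/5
#1 or   $r3, $r5, $r4 ; 0/65522/6/15/6/13/5
#2 andi  $r5, $r5, 4 ; 0/65522/6/15/6/4/5
#3 bne  $r3, $r5, L10 ; 0/65522/6/15/6/4/5 ; →target
#4 ori   $r1, $r4, 3 ; 0/7/6/15/6/4/5
#10 or   $r4, $r4, $r0 ; 0/7/6/15/6/4/5
#11 and  $r0, $r6, $r5 ; 0/7/6/15/6/4/5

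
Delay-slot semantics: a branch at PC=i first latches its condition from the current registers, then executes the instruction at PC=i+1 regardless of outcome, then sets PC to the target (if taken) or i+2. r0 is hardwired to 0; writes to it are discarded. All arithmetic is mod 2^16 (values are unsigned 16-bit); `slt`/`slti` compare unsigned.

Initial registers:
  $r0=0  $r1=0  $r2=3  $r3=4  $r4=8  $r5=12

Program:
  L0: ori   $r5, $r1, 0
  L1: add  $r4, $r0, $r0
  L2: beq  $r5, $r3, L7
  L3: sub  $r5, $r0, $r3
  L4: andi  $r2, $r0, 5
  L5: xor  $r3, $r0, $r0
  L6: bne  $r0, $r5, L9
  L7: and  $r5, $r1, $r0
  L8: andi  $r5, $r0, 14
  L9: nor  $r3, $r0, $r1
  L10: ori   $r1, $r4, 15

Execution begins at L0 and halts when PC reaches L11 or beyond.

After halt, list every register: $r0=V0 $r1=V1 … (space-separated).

PC=0  ori   $r5, $r1, 0      | $r0=0 $r1=0 $r2=3 $r3=4 $r4=8 $r5=0
PC=1  add  $r4, $r0, $r0     | $r0=0 $r1=0 $r2=3 $r3=4 $r4=0 $r5=0
PC=2  beq  $r5, $r3, L7      | $r0=0 $r1=0 $r2=3 $r3=4 $r4=0 $r5=0  [not taken]
PC=3  sub  $r5, $r0, $r3     | $r0=0 $r1=0 $r2=3 $r3=4 $r4=0 $r5=65532
PC=4  andi  $r2, $r0, 5      | $r0=0 $r1=0 $r2=0 $r3=4 $r4=0 $r5=65532
PC=5  xor  $r3, $r0, $r0     | $r0=0 $r1=0 $r2=0 $r3=0 $r4=0 $r5=65532
PC=6  bne  $r0, $r5, L9      | $r0=0 $r1=0 $r2=0 $r3=0 $r4=0 $r5=65532  [TAKEN]
PC=7  and  $r5, $r1, $r0     | $r0=0 $r1=0 $r2=0 $r3=0 $r4=0 $r5=0
PC=9  nor  $r3, $r0, $r1     | $r0=0 $r1=0 $r2=0 $r3=65535 $r4=0 $r5=0
PC=10 ori   $r1, $r4, 15     | $r0=0 $r1=15 $r2=0 $r3=65535 $r4=0 $r5=0

$r0=0 $r1=15 $r2=0 $r3=65535 $r4=0 $r5=0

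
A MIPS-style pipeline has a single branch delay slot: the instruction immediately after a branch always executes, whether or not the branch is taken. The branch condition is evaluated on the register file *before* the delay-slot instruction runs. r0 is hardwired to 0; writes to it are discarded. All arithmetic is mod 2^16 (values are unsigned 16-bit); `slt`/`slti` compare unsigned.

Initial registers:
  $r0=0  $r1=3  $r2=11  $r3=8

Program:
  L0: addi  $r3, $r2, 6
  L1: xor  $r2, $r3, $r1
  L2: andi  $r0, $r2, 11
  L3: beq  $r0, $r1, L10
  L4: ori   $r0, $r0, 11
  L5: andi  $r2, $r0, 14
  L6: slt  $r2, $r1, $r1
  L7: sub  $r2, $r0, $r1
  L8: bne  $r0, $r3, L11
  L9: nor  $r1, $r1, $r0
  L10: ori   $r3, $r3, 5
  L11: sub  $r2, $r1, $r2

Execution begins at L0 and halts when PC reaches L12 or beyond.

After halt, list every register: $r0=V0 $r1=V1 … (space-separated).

$r0=0 $r1=65532 $r2=65535 $r3=17

PC=0  addi  $r3, $r2, 6      | $r0=0 $r1=3 $r2=11 $r3=17
PC=1  xor  $r2, $r3, $r1     | $r0=0 $r1=3 $r2=18 $r3=17
PC=2  andi  $r0, $r2, 11     | $r0=0 $r1=3 $r2=18 $r3=17
PC=3  beq  $r0, $r1, L10     | $r0=0 $r1=3 $r2=18 $r3=17  [not taken]
PC=4  ori   $r0, $r0, 11     | $r0=0 $r1=3 $r2=18 $r3=17
PC=5  andi  $r2, $r0, 14     | $r0=0 $r1=3 $r2=0 $r3=17
PC=6  slt  $r2, $r1, $r1     | $r0=0 $r1=3 $r2=0 $r3=17
PC=7  sub  $r2, $r0, $r1     | $r0=0 $r1=3 $r2=65533 $r3=17
PC=8  bne  $r0, $r3, L11     | $r0=0 $r1=3 $r2=65533 $r3=17  [TAKEN]
PC=9  nor  $r1, $r1, $r0     | $r0=0 $r1=65532 $r2=65533 $r3=17
PC=11 sub  $r2, $r1, $r2     | $r0=0 $r1=65532 $r2=65535 $r3=17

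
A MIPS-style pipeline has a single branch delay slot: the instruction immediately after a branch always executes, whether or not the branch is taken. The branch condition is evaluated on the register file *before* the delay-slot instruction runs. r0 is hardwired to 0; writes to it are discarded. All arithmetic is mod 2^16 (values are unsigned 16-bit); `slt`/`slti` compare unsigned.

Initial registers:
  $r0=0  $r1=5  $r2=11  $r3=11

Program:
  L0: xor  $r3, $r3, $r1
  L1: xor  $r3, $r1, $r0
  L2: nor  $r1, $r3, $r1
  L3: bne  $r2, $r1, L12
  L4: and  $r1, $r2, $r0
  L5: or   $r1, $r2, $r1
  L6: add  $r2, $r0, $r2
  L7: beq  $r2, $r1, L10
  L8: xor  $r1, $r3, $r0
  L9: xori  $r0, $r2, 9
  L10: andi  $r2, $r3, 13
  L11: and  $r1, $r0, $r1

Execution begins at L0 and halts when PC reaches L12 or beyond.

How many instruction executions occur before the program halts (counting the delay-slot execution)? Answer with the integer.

#0 xor  $r3, $r3, $r1 ; 0/5/11/14
#1 xor  $r3, $r1, $r0 ; 0/5/11/5
#2 nor  $r1, $r3, $r1 ; 0/65530/11/5
#3 bne  $r2, $r1, L12 ; 0/65530/11/5 ; →target
#4 and  $r1, $r2, $r0 ; 0/0/11/5

5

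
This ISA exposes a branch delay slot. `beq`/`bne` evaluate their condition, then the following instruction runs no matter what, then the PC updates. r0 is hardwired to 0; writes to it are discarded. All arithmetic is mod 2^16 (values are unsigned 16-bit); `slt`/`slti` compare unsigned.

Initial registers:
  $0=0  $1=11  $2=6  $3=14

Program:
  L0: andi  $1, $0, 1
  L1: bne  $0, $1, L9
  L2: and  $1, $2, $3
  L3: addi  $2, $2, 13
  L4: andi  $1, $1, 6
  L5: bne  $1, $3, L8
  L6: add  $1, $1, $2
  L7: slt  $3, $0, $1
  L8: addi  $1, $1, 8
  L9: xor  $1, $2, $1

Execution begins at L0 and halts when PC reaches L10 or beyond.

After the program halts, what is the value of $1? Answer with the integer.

50

  step pc=0: andi  $1, $0, 1  regs=(0,0,6,14)
  step pc=1: bne  $0, $1, L9  cond=F  regs=(0,0,6,14)
  step pc=2: and  $1, $2, $3  regs=(0,6,6,14)
  step pc=3: addi  $2, $2, 13  regs=(0,6,19,14)
  step pc=4: andi  $1, $1, 6  regs=(0,6,19,14)
  step pc=5: bne  $1, $3, L8  cond=T  regs=(0,6,19,14)
  step pc=6: add  $1, $1, $2  regs=(0,25,19,14)
  step pc=8: addi  $1, $1, 8  regs=(0,33,19,14)
  step pc=9: xor  $1, $2, $1  regs=(0,50,19,14)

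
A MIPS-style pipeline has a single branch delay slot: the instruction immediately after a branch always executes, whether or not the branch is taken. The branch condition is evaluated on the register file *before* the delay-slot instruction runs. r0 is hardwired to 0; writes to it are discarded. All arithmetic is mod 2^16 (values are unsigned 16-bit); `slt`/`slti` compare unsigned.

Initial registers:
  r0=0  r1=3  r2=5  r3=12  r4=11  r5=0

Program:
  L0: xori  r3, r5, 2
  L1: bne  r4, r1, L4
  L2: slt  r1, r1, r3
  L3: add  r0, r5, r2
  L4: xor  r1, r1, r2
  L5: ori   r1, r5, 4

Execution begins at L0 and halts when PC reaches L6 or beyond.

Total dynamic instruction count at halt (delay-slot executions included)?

5

#0 xori  r3, r5, 2 ; 0/3/5/2/11/0
#1 bne  r4, r1, L4 ; 0/3/5/2/11/0 ; →target
#2 slt  r1, r1, r3 ; 0/0/5/2/11/0
#4 xor  r1, r1, r2 ; 0/5/5/2/11/0
#5 ori   r1, r5, 4 ; 0/4/5/2/11/0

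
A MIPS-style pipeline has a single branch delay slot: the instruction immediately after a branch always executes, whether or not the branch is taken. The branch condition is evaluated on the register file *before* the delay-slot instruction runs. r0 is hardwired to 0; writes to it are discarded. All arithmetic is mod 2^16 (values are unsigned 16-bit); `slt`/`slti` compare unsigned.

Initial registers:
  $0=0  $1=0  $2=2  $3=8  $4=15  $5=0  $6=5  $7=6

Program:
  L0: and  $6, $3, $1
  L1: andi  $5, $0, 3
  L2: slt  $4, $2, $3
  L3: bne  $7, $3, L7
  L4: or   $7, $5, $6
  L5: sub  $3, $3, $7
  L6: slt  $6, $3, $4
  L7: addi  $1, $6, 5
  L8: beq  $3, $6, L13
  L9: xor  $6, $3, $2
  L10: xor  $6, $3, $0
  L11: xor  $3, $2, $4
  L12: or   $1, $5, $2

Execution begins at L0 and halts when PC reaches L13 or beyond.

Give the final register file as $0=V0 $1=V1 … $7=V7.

$0=0 $1=2 $2=2 $3=3 $4=1 $5=0 $6=8 $7=0

  step pc=0: and  $6, $3, $1  regs=(0,0,2,8,15,0,0,6)
  step pc=1: andi  $5, $0, 3  regs=(0,0,2,8,15,0,0,6)
  step pc=2: slt  $4, $2, $3  regs=(0,0,2,8,1,0,0,6)
  step pc=3: bne  $7, $3, L7  cond=T  regs=(0,0,2,8,1,0,0,6)
  step pc=4: or   $7, $5, $6  regs=(0,0,2,8,1,0,0,0)
  step pc=7: addi  $1, $6, 5  regs=(0,5,2,8,1,0,0,0)
  step pc=8: beq  $3, $6, L13  cond=F  regs=(0,5,2,8,1,0,0,0)
  step pc=9: xor  $6, $3, $2  regs=(0,5,2,8,1,0,10,0)
  step pc=10: xor  $6, $3, $0  regs=(0,5,2,8,1,0,8,0)
  step pc=11: xor  $3, $2, $4  regs=(0,5,2,3,1,0,8,0)
  step pc=12: or   $1, $5, $2  regs=(0,2,2,3,1,0,8,0)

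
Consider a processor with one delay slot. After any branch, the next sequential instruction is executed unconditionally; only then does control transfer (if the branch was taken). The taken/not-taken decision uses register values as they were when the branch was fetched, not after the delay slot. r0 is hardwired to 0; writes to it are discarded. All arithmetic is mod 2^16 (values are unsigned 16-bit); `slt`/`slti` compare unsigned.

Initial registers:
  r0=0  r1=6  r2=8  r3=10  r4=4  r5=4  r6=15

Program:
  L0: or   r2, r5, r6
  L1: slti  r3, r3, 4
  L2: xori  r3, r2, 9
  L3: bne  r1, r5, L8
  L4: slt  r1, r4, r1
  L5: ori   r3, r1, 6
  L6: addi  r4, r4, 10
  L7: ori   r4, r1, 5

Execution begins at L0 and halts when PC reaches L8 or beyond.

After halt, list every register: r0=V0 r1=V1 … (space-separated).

  step pc=0: or   r2, r5, r6  regs=(0,6,15,10,4,4,15)
  step pc=1: slti  r3, r3, 4  regs=(0,6,15,0,4,4,15)
  step pc=2: xori  r3, r2, 9  regs=(0,6,15,6,4,4,15)
  step pc=3: bne  r1, r5, L8  cond=T  regs=(0,6,15,6,4,4,15)
  step pc=4: slt  r1, r4, r1  regs=(0,1,15,6,4,4,15)

r0=0 r1=1 r2=15 r3=6 r4=4 r5=4 r6=15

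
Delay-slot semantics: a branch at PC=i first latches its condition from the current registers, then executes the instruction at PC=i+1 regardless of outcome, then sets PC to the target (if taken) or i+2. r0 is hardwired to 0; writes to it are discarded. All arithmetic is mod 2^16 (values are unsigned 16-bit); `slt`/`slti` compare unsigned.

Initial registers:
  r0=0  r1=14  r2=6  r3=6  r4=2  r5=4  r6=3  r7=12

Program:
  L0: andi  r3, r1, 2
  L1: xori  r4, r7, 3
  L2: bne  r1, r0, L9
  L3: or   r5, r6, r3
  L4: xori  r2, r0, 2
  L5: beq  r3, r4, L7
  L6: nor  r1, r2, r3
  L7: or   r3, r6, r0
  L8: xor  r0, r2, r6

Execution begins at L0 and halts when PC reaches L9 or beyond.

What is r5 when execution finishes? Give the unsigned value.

3

  step pc=0: andi  r3, r1, 2  regs=(0,14,6,2,2,4,3,12)
  step pc=1: xori  r4, r7, 3  regs=(0,14,6,2,15,4,3,12)
  step pc=2: bne  r1, r0, L9  cond=T  regs=(0,14,6,2,15,4,3,12)
  step pc=3: or   r5, r6, r3  regs=(0,14,6,2,15,3,3,12)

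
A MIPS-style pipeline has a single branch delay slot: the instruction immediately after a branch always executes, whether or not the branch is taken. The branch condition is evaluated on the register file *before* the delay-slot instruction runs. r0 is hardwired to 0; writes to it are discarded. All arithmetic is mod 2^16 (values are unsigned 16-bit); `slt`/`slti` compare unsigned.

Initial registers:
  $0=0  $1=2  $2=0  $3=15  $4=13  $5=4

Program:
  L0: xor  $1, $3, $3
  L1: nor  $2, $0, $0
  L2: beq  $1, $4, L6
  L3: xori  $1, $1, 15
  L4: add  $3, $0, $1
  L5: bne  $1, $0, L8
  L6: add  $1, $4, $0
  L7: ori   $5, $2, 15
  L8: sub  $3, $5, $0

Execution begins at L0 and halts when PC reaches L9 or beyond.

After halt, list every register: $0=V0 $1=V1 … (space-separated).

PC=0  xor  $1, $3, $3        | $0=0 $1=0 $2=0 $3=15 $4=13 $5=4
PC=1  nor  $2, $0, $0        | $0=0 $1=0 $2=65535 $3=15 $4=13 $5=4
PC=2  beq  $1, $4, L6        | $0=0 $1=0 $2=65535 $3=15 $4=13 $5=4  [not taken]
PC=3  xori  $1, $1, 15       | $0=0 $1=15 $2=65535 $3=15 $4=13 $5=4
PC=4  add  $3, $0, $1        | $0=0 $1=15 $2=65535 $3=15 $4=13 $5=4
PC=5  bne  $1, $0, L8        | $0=0 $1=15 $2=65535 $3=15 $4=13 $5=4  [TAKEN]
PC=6  add  $1, $4, $0        | $0=0 $1=13 $2=65535 $3=15 $4=13 $5=4
PC=8  sub  $3, $5, $0        | $0=0 $1=13 $2=65535 $3=4 $4=13 $5=4

$0=0 $1=13 $2=65535 $3=4 $4=13 $5=4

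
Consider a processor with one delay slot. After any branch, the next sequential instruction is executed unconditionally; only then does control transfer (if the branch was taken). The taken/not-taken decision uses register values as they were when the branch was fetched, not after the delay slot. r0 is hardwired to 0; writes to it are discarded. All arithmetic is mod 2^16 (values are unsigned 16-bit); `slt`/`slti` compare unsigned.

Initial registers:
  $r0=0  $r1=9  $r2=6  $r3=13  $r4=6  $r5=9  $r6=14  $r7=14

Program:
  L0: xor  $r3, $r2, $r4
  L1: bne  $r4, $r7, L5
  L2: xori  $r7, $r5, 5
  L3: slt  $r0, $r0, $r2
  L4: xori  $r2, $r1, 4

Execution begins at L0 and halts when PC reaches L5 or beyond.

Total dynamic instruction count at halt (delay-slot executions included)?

[0] xor  $r3, $r2, $r4  →  {$r0:0, $r1:9, $r2:6, $r3:0, $r4:6, $r5:9, $r6:14, $r7:14}
[1] bne  $r4, $r7, L5  →  {$r0:0, $r1:9, $r2:6, $r3:0, $r4:6, $r5:9, $r6:14, $r7:14}  ⟨branch taken⟩
[2] xori  $r7, $r5, 5  →  {$r0:0, $r1:9, $r2:6, $r3:0, $r4:6, $r5:9, $r6:14, $r7:12}

3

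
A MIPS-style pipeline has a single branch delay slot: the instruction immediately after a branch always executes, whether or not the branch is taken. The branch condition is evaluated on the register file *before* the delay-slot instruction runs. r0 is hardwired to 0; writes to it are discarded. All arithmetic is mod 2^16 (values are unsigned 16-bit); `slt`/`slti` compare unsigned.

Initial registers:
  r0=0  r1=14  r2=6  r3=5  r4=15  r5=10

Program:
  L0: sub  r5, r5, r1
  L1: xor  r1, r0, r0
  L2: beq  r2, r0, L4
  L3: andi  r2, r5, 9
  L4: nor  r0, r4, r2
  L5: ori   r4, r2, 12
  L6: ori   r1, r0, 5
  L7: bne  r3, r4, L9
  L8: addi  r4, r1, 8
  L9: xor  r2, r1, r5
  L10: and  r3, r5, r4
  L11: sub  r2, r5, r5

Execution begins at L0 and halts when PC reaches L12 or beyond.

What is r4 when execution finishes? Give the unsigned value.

13

#0 sub  r5, r5, r1 ; 0/14/6/5/15/65532
#1 xor  r1, r0, r0 ; 0/0/6/5/15/65532
#2 beq  r2, r0, L4 ; 0/0/6/5/15/65532 ; →fallthru
#3 andi  r2, r5, 9 ; 0/0/8/5/15/65532
#4 nor  r0, r4, r2 ; 0/0/8/5/15/65532
#5 ori   r4, r2, 12 ; 0/0/8/5/12/65532
#6 ori   r1, r0, 5 ; 0/5/8/5/12/65532
#7 bne  r3, r4, L9 ; 0/5/8/5/12/65532 ; →target
#8 addi  r4, r1, 8 ; 0/5/8/5/13/65532
#9 xor  r2, r1, r5 ; 0/5/65529/5/13/65532
#10 and  r3, r5, r4 ; 0/5/65529/12/13/65532
#11 sub  r2, r5, r5 ; 0/5/0/12/13/65532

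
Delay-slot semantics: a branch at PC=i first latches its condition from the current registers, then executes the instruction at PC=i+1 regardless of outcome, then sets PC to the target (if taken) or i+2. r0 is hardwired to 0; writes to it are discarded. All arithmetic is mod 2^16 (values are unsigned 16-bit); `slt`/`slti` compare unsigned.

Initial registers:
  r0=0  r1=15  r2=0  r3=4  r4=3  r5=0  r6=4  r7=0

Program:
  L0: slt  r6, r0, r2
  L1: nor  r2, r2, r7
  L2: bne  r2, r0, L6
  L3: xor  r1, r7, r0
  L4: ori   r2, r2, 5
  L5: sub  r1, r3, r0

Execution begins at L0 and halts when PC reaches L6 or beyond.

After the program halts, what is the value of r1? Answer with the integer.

0

PC=0  slt  r6, r0, r2        | r0=0 r1=15 r2=0 r3=4 r4=3 r5=0 r6=0 r7=0
PC=1  nor  r2, r2, r7        | r0=0 r1=15 r2=65535 r3=4 r4=3 r5=0 r6=0 r7=0
PC=2  bne  r2, r0, L6        | r0=0 r1=15 r2=65535 r3=4 r4=3 r5=0 r6=0 r7=0  [TAKEN]
PC=3  xor  r1, r7, r0        | r0=0 r1=0 r2=65535 r3=4 r4=3 r5=0 r6=0 r7=0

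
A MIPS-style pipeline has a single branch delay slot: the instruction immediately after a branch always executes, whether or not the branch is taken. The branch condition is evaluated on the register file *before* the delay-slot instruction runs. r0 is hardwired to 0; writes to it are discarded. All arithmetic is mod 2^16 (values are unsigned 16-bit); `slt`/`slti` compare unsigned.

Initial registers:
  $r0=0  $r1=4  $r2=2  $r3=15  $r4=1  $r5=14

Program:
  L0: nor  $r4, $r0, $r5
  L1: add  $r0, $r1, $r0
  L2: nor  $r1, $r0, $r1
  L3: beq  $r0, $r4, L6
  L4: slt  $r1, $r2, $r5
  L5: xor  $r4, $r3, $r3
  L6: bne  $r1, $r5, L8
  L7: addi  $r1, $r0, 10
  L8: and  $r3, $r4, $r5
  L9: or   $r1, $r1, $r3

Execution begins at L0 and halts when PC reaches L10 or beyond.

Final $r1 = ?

10

PC=0  nor  $r4, $r0, $r5     | $r0=0 $r1=4 $r2=2 $r3=15 $r4=65521 $r5=14
PC=1  add  $r0, $r1, $r0     | $r0=0 $r1=4 $r2=2 $r3=15 $r4=65521 $r5=14
PC=2  nor  $r1, $r0, $r1     | $r0=0 $r1=65531 $r2=2 $r3=15 $r4=65521 $r5=14
PC=3  beq  $r0, $r4, L6      | $r0=0 $r1=65531 $r2=2 $r3=15 $r4=65521 $r5=14  [not taken]
PC=4  slt  $r1, $r2, $r5     | $r0=0 $r1=1 $r2=2 $r3=15 $r4=65521 $r5=14
PC=5  xor  $r4, $r3, $r3     | $r0=0 $r1=1 $r2=2 $r3=15 $r4=0 $r5=14
PC=6  bne  $r1, $r5, L8      | $r0=0 $r1=1 $r2=2 $r3=15 $r4=0 $r5=14  [TAKEN]
PC=7  addi  $r1, $r0, 10     | $r0=0 $r1=10 $r2=2 $r3=15 $r4=0 $r5=14
PC=8  and  $r3, $r4, $r5     | $r0=0 $r1=10 $r2=2 $r3=0 $r4=0 $r5=14
PC=9  or   $r1, $r1, $r3     | $r0=0 $r1=10 $r2=2 $r3=0 $r4=0 $r5=14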